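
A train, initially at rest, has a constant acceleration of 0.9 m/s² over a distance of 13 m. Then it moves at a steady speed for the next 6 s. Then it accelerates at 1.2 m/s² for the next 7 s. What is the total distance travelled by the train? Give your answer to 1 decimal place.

105.3 m

Phase 1 (accelerating): v₀ = 0 m/s, a = 0.9 m/s².
v² = v₀² + 2aΔx = 0² + 2·0.9·13 = 23.4 → v = 4.84 m/s
t = (v − v₀)/a = (4.84 − 0)/0.9 = 5.37 s

Phase 2 (constant speed): v₀ = 4.84 m/s, a = 0 m/s².
v = v₀ + at = 4.84 + (0)(6) = 4.84 m/s
Δx = v₀t + ½at² = 4.84·6 + 0.5·0·6² = 29.0 m

Phase 3 (accelerating): v₀ = 4.84 m/s, a = 1.2 m/s².
v = v₀ + at = 4.84 + (1.2)(7) = 13.2 m/s
Δx = v₀t + ½at² = 4.84·7 + 0.5·1.2·7² = 63.3 m
Total distance = 13.0 + 29.0 + 63.3 = 105 m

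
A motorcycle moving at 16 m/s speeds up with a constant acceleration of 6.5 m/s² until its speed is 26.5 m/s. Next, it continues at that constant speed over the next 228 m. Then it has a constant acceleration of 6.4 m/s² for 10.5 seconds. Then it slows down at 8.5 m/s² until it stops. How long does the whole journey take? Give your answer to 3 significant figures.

Phase 1 (accelerating): v₀ = 16.0 m/s, a = 6.5 m/s².
v = v₀ + at → t = (26.5 − 16.0) / 6.5 = 1.62 s
v² = v₀² + 2aΔx → Δx = (26.5² − 16.0²)/(2·6.5) = 34.3 m

Phase 2 (constant speed): v₀ = 26.5 m/s, a = 0 m/s².
Constant speed: t = d/v = 228/26.5 = 8.60 s

Phase 3 (accelerating): v₀ = 26.5 m/s, a = 6.4 m/s².
v = v₀ + at = 26.5 + (6.4)(10.5) = 93.7 m/s
Δx = v₀t + ½at² = 26.5·10.5 + 0.5·6.4·10.5² = 631 m

Phase 4 (decelerating): v₀ = 93.7 m/s, a = -8.5 m/s².
v = v₀ + at → t = (0 − 93.7) / -8.5 = 11.0 s
v² = v₀² + 2aΔx → Δx = (0² − 93.7²)/(2·-8.5) = 516 m
Total time = 1.62 + 8.60 + 10.5 + 11.0 = 31.7 s

31.7 s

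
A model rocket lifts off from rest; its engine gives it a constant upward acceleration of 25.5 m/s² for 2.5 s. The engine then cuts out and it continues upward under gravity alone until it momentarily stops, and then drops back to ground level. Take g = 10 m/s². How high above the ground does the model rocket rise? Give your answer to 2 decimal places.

Phase 1 (powered ascent): v₀ = 0 m/s, a = 25.5 m/s².
v = v₀ + at = 0 + (25.5)(2.5) = 63.8 m/s
Δx = v₀t + ½at² = 0·2.5 + 0.5·25.5·2.5² = 79.7 m

Phase 2 (coasting upward): v₀ = 63.8 m/s, a = -10 m/s².
v = v₀ + at → t = (0 − 63.8) / -10 = 6.38 s
v² = v₀² + 2aΔx → Δx = (0² − 63.8²)/(2·-10) = 203 m
Maximum height = 79.7 + 203 = 283 m

282.89 m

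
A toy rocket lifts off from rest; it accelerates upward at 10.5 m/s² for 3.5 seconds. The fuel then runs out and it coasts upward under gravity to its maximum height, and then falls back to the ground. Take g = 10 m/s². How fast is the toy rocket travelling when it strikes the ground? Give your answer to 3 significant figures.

Phase 1 (powered ascent): v₀ = 0 m/s, a = 10.5 m/s².
v = v₀ + at = 0 + (10.5)(3.5) = 36.8 m/s
Δx = v₀t + ½at² = 0·3.5 + 0.5·10.5·3.5² = 64.3 m

Phase 2 (coasting upward): v₀ = 36.8 m/s, a = -10 m/s².
v = v₀ + at → t = (0 − 36.8) / -10 = 3.67 s
v² = v₀² + 2aΔx → Δx = (0² − 36.8²)/(2·-10) = 67.5 m

Phase 3 (free fall): v₀ = 0 m/s, a = -10 m/s².
Falls 132 m from rest: t = √(2·132/10) = 5.13 s; v = g·t = 51.3 m/s.
Impact speed = 51.3 m/s

51.3 m/s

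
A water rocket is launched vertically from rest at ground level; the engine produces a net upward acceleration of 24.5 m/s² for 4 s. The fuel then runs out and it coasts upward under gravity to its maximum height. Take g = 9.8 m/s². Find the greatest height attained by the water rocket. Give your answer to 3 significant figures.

Phase 1 (powered ascent): v₀ = 0 m/s, a = 24.5 m/s².
v = v₀ + at = 0 + (24.5)(4) = 98.0 m/s
Δx = v₀t + ½at² = 0·4 + 0.5·24.5·4² = 196 m

Phase 2 (coasting upward): v₀ = 98.0 m/s, a = -9.8 m/s².
v = v₀ + at → t = (0 − 98.0) / -9.8 = 10.0 s
v² = v₀² + 2aΔx → Δx = (0² − 98.0²)/(2·-9.8) = 490 m
Maximum height = 196 + 490 = 686 m

686 m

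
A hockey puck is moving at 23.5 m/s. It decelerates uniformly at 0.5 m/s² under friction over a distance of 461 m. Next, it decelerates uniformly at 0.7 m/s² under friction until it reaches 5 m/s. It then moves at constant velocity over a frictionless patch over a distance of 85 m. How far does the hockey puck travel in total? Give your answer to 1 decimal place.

Phase 1 (decelerating): v₀ = 23.5 m/s, a = -0.5 m/s².
v² = v₀² + 2aΔx = 23.5² + 2·-0.5·461 = 91.2 → v = 9.55 m/s
t = (v − v₀)/a = (9.55 − 23.5)/-0.5 = 27.9 s

Phase 2 (decelerating): v₀ = 9.55 m/s, a = -0.7 m/s².
v = v₀ + at → t = (5 − 9.55) / -0.7 = 6.50 s
v² = v₀² + 2aΔx → Δx = (5² − 9.55²)/(2·-0.7) = 47.3 m

Phase 3 (constant speed): v₀ = 5.00 m/s, a = 0 m/s².
Constant speed: t = d/v = 85/5.00 = 17.0 s
Total distance = 461 + 47.3 + 85.0 = 593 m

593.3 m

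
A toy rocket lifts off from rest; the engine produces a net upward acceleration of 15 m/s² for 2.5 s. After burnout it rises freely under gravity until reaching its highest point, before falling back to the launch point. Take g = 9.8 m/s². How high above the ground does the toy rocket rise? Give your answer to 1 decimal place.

Phase 1 (powered ascent): v₀ = 0 m/s, a = 15 m/s².
v = v₀ + at = 0 + (15)(2.5) = 37.5 m/s
Δx = v₀t + ½at² = 0·2.5 + 0.5·15·2.5² = 46.9 m

Phase 2 (coasting upward): v₀ = 37.5 m/s, a = -9.8 m/s².
v = v₀ + at → t = (0 − 37.5) / -9.8 = 3.83 s
v² = v₀² + 2aΔx → Δx = (0² − 37.5²)/(2·-9.8) = 71.7 m
Maximum height = 46.9 + 71.7 = 119 m

118.6 m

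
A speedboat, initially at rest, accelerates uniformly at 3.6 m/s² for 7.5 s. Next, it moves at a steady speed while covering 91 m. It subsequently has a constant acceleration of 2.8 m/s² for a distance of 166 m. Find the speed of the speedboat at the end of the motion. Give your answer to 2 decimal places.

40.73 m/s

Phase 1 (accelerating): v₀ = 0 m/s, a = 3.6 m/s².
v = v₀ + at = 0 + (3.6)(7.5) = 27.0 m/s
Δx = v₀t + ½at² = 0·7.5 + 0.5·3.6·7.5² = 101 m

Phase 2 (constant speed): v₀ = 27.0 m/s, a = 0 m/s².
Constant speed: t = d/v = 91/27.0 = 3.37 s

Phase 3 (accelerating): v₀ = 27.0 m/s, a = 2.8 m/s².
v² = v₀² + 2aΔx = 27.0² + 2·2.8·166 = 1660 → v = 40.7 m/s
t = (v − v₀)/a = (40.7 − 27.0)/2.8 = 4.90 s
Final speed = 40.7 m/s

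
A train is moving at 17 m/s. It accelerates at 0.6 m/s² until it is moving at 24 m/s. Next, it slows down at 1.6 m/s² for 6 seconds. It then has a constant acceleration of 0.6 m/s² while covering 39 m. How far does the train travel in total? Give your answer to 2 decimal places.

393.37 m

Phase 1 (accelerating): v₀ = 17.0 m/s, a = 0.6 m/s².
v = v₀ + at → t = (24 − 17.0) / 0.6 = 11.7 s
v² = v₀² + 2aΔx → Δx = (24² − 17.0²)/(2·0.6) = 239 m

Phase 2 (decelerating): v₀ = 24.0 m/s, a = -1.6 m/s².
v = v₀ + at = 24.0 + (-1.6)(6) = 14.4 m/s
Δx = v₀t + ½at² = 24.0·6 + 0.5·-1.6·6² = 115 m

Phase 3 (accelerating): v₀ = 14.4 m/s, a = 0.6 m/s².
v² = v₀² + 2aΔx = 14.4² + 2·0.6·39 = 254 → v = 15.9 m/s
t = (v − v₀)/a = (15.9 − 14.4)/0.6 = 2.57 s
Total distance = 239 + 115 + 39.0 = 393 m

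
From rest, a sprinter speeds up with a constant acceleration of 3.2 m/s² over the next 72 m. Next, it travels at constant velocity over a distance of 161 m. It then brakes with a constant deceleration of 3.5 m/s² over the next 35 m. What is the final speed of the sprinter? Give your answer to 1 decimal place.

Phase 1 (accelerating): v₀ = 0 m/s, a = 3.2 m/s².
v² = v₀² + 2aΔx = 0² + 2·3.2·72 = 461 → v = 21.5 m/s
t = (v − v₀)/a = (21.5 − 0)/3.2 = 6.71 s

Phase 2 (constant speed): v₀ = 21.5 m/s, a = 0 m/s².
Constant speed: t = d/v = 161/21.5 = 7.50 s

Phase 3 (decelerating): v₀ = 21.5 m/s, a = -3.5 m/s².
v² = v₀² + 2aΔx = 21.5² + 2·-3.5·35 = 216 → v = 14.7 m/s
t = (v − v₀)/a = (14.7 − 21.5)/-3.5 = 1.94 s
Final speed = 14.7 m/s

14.7 m/s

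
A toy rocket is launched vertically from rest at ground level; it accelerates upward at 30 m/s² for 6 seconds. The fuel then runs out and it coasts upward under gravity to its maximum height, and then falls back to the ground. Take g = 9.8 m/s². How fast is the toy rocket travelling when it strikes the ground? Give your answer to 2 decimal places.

Phase 1 (powered ascent): v₀ = 0 m/s, a = 30 m/s².
v = v₀ + at = 0 + (30)(6) = 180 m/s
Δx = v₀t + ½at² = 0·6 + 0.5·30·6² = 540 m

Phase 2 (coasting upward): v₀ = 180 m/s, a = -9.8 m/s².
v = v₀ + at → t = (0 − 180) / -9.8 = 18.4 s
v² = v₀² + 2aΔx → Δx = (0² − 180²)/(2·-9.8) = 1650 m

Phase 3 (free fall): v₀ = 0 m/s, a = -9.8 m/s².
Falls 2190 m from rest: t = √(2·2190/9.8) = 21.2 s; v = g·t = 207 m/s.
Impact speed = 207 m/s

207.33 m/s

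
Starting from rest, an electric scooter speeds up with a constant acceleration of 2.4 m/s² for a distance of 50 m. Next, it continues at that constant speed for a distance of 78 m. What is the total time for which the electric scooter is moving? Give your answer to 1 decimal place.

11.5 s

Phase 1 (accelerating): v₀ = 0 m/s, a = 2.4 m/s².
v² = v₀² + 2aΔx = 0² + 2·2.4·50 = 240 → v = 15.5 m/s
t = (v − v₀)/a = (15.5 − 0)/2.4 = 6.45 s

Phase 2 (constant speed): v₀ = 15.5 m/s, a = 0 m/s².
Constant speed: t = d/v = 78/15.5 = 5.03 s
Total time = 6.45 + 5.03 = 11.5 s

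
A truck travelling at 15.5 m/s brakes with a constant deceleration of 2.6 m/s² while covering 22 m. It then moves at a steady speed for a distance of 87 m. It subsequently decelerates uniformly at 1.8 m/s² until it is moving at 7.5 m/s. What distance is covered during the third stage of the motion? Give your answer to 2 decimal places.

Phase 1 (decelerating): v₀ = 15.5 m/s, a = -2.6 m/s².
v² = v₀² + 2aΔx = 15.5² + 2·-2.6·22 = 126 → v = 11.2 m/s
t = (v − v₀)/a = (11.2 − 15.5)/-2.6 = 1.65 s

Phase 2 (constant speed): v₀ = 11.2 m/s, a = 0 m/s².
Constant speed: t = d/v = 87/11.2 = 7.76 s

Phase 3 (decelerating): v₀ = 11.2 m/s, a = -1.8 m/s².
v = v₀ + at → t = (7.5 − 11.2) / -1.8 = 2.07 s
v² = v₀² + 2aΔx → Δx = (7.5² − 11.2²)/(2·-1.8) = 19.3 m
Distance in phase 3 = 19.3 m

19.33 m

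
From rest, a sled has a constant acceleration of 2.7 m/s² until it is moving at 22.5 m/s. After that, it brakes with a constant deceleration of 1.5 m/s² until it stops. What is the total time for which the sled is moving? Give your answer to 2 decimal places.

23.33 s

Phase 1 (accelerating): v₀ = 0 m/s, a = 2.7 m/s².
v = v₀ + at → t = (22.5 − 0) / 2.7 = 8.33 s
v² = v₀² + 2aΔx → Δx = (22.5² − 0²)/(2·2.7) = 93.8 m

Phase 2 (decelerating): v₀ = 22.5 m/s, a = -1.5 m/s².
v = v₀ + at → t = (0 − 22.5) / -1.5 = 15.0 s
v² = v₀² + 2aΔx → Δx = (0² − 22.5²)/(2·-1.5) = 169 m
Total time = 8.33 + 15.0 = 23.3 s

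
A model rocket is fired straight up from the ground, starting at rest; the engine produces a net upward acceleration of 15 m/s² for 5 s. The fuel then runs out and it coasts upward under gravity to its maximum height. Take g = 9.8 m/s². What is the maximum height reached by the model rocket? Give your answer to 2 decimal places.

Phase 1 (powered ascent): v₀ = 0 m/s, a = 15 m/s².
v = v₀ + at = 0 + (15)(5) = 75.0 m/s
Δx = v₀t + ½at² = 0·5 + 0.5·15·5² = 188 m

Phase 2 (coasting upward): v₀ = 75.0 m/s, a = -9.8 m/s².
v = v₀ + at → t = (0 − 75.0) / -9.8 = 7.65 s
v² = v₀² + 2aΔx → Δx = (0² − 75.0²)/(2·-9.8) = 287 m
Maximum height = 188 + 287 = 474 m

474.49 m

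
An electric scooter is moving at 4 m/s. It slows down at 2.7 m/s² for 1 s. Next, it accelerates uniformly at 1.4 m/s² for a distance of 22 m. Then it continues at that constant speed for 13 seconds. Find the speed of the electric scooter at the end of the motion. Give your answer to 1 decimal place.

8.0 m/s

Phase 1 (decelerating): v₀ = 4.00 m/s, a = -2.7 m/s².
v = v₀ + at = 4.00 + (-2.7)(1) = 1.30 m/s
Δx = v₀t + ½at² = 4.00·1 + 0.5·-2.7·1² = 2.65 m

Phase 2 (accelerating): v₀ = 1.30 m/s, a = 1.4 m/s².
v² = v₀² + 2aΔx = 1.30² + 2·1.4·22 = 63.3 → v = 7.96 m/s
t = (v − v₀)/a = (7.96 − 1.30)/1.4 = 4.75 s

Phase 3 (constant speed): v₀ = 7.96 m/s, a = 0 m/s².
v = v₀ + at = 7.96 + (0)(13) = 7.96 m/s
Δx = v₀t + ½at² = 7.96·13 + 0.5·0·13² = 103 m
Final speed = 7.96 m/s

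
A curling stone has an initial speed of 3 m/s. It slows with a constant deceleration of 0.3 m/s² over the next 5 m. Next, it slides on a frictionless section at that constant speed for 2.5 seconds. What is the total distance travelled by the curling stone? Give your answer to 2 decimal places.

11.12 m

Phase 1 (decelerating): v₀ = 3.00 m/s, a = -0.3 m/s².
v² = v₀² + 2aΔx = 3.00² + 2·-0.3·5 = 6.00 → v = 2.45 m/s
t = (v − v₀)/a = (2.45 − 3.00)/-0.3 = 1.84 s

Phase 2 (constant speed): v₀ = 2.45 m/s, a = 0 m/s².
v = v₀ + at = 2.45 + (0)(2.5) = 2.45 m/s
Δx = v₀t + ½at² = 2.45·2.5 + 0.5·0·2.5² = 6.12 m
Total distance = 5.00 + 6.12 = 11.1 m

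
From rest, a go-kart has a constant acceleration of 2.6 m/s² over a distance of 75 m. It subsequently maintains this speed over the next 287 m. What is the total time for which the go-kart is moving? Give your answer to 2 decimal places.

Phase 1 (accelerating): v₀ = 0 m/s, a = 2.6 m/s².
v² = v₀² + 2aΔx = 0² + 2·2.6·75 = 390 → v = 19.7 m/s
t = (v − v₀)/a = (19.7 − 0)/2.6 = 7.60 s

Phase 2 (constant speed): v₀ = 19.7 m/s, a = 0 m/s².
Constant speed: t = d/v = 287/19.7 = 14.5 s
Total time = 7.60 + 14.5 = 22.1 s

22.13 s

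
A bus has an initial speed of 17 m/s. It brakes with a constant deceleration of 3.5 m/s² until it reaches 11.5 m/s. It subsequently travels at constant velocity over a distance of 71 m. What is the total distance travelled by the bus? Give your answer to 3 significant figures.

93.4 m

Phase 1 (decelerating): v₀ = 17.0 m/s, a = -3.5 m/s².
v = v₀ + at → t = (11.5 − 17.0) / -3.5 = 1.57 s
v² = v₀² + 2aΔx → Δx = (11.5² − 17.0²)/(2·-3.5) = 22.4 m

Phase 2 (constant speed): v₀ = 11.5 m/s, a = 0 m/s².
Constant speed: t = d/v = 71/11.5 = 6.17 s
Total distance = 22.4 + 71.0 = 93.4 m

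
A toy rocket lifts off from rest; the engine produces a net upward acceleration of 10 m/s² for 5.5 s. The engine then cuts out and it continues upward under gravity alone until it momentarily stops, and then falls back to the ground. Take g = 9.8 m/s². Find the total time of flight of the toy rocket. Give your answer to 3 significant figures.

Phase 1 (powered ascent): v₀ = 0 m/s, a = 10 m/s².
v = v₀ + at = 0 + (10)(5.5) = 55.0 m/s
Δx = v₀t + ½at² = 0·5.5 + 0.5·10·5.5² = 151 m

Phase 2 (coasting upward): v₀ = 55.0 m/s, a = -9.8 m/s².
v = v₀ + at → t = (0 − 55.0) / -9.8 = 5.61 s
v² = v₀² + 2aΔx → Δx = (0² − 55.0²)/(2·-9.8) = 154 m

Phase 3 (free fall): v₀ = 0 m/s, a = -9.8 m/s².
Falls 306 m from rest: t = √(2·306/9.8) = 7.90 s; v = g·t = 77.4 m/s.
Total time = 5.50 + 5.61 + 7.90 = 19.0 s

19.0 s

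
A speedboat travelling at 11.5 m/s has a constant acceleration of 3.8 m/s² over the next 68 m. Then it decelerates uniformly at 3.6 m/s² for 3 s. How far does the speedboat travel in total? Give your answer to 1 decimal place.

128.2 m

Phase 1 (accelerating): v₀ = 11.5 m/s, a = 3.8 m/s².
v² = v₀² + 2aΔx = 11.5² + 2·3.8·68 = 649 → v = 25.5 m/s
t = (v − v₀)/a = (25.5 − 11.5)/3.8 = 3.68 s

Phase 2 (decelerating): v₀ = 25.5 m/s, a = -3.6 m/s².
v = v₀ + at = 25.5 + (-3.6)(3) = 14.7 m/s
Δx = v₀t + ½at² = 25.5·3 + 0.5·-3.6·3² = 60.2 m
Total distance = 68.0 + 60.2 = 128 m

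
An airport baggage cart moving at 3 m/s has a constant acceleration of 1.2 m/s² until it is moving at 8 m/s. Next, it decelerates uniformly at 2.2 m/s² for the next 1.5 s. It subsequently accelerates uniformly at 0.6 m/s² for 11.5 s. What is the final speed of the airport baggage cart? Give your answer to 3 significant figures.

Phase 1 (accelerating): v₀ = 3.00 m/s, a = 1.2 m/s².
v = v₀ + at → t = (8 − 3.00) / 1.2 = 4.17 s
v² = v₀² + 2aΔx → Δx = (8² − 3.00²)/(2·1.2) = 22.9 m

Phase 2 (decelerating): v₀ = 8.00 m/s, a = -2.2 m/s².
v = v₀ + at = 8.00 + (-2.2)(1.5) = 4.70 m/s
Δx = v₀t + ½at² = 8.00·1.5 + 0.5·-2.2·1.5² = 9.53 m

Phase 3 (accelerating): v₀ = 4.70 m/s, a = 0.6 m/s².
v = v₀ + at = 4.70 + (0.6)(11.5) = 11.6 m/s
Δx = v₀t + ½at² = 4.70·11.5 + 0.5·0.6·11.5² = 93.7 m
Final speed = 11.6 m/s

11.6 m/s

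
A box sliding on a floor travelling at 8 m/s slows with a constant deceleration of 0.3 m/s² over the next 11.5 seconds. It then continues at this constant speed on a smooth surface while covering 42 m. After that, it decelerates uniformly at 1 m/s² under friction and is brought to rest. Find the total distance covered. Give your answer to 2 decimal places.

Phase 1 (decelerating): v₀ = 8.00 m/s, a = -0.3 m/s².
v = v₀ + at = 8.00 + (-0.3)(11.5) = 4.55 m/s
Δx = v₀t + ½at² = 8.00·11.5 + 0.5·-0.3·11.5² = 72.2 m

Phase 2 (constant speed): v₀ = 4.55 m/s, a = 0 m/s².
Constant speed: t = d/v = 42/4.55 = 9.23 s

Phase 3 (decelerating): v₀ = 4.55 m/s, a = -1 m/s².
v = v₀ + at → t = (0 − 4.55) / -1 = 4.55 s
v² = v₀² + 2aΔx → Δx = (0² − 4.55²)/(2·-1) = 10.4 m
Total distance = 72.2 + 42.0 + 10.4 = 125 m

124.51 m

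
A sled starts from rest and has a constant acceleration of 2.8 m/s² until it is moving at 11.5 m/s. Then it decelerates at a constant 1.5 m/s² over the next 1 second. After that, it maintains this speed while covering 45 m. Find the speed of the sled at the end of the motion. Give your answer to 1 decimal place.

Phase 1 (accelerating): v₀ = 0 m/s, a = 2.8 m/s².
v = v₀ + at → t = (11.5 − 0) / 2.8 = 4.11 s
v² = v₀² + 2aΔx → Δx = (11.5² − 0²)/(2·2.8) = 23.6 m

Phase 2 (decelerating): v₀ = 11.5 m/s, a = -1.5 m/s².
v = v₀ + at = 11.5 + (-1.5)(1) = 10.0 m/s
Δx = v₀t + ½at² = 11.5·1 + 0.5·-1.5·1² = 10.8 m

Phase 3 (constant speed): v₀ = 10.0 m/s, a = 0 m/s².
Constant speed: t = d/v = 45/10.0 = 4.50 s
Final speed = 10.0 m/s

10.0 m/s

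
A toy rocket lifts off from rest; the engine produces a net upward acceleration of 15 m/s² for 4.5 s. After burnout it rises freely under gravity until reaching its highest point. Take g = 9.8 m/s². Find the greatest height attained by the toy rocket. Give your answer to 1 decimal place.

384.3 m

Phase 1 (powered ascent): v₀ = 0 m/s, a = 15 m/s².
v = v₀ + at = 0 + (15)(4.5) = 67.5 m/s
Δx = v₀t + ½at² = 0·4.5 + 0.5·15·4.5² = 152 m

Phase 2 (coasting upward): v₀ = 67.5 m/s, a = -9.8 m/s².
v = v₀ + at → t = (0 − 67.5) / -9.8 = 6.89 s
v² = v₀² + 2aΔx → Δx = (0² − 67.5²)/(2·-9.8) = 232 m
Maximum height = 152 + 232 = 384 m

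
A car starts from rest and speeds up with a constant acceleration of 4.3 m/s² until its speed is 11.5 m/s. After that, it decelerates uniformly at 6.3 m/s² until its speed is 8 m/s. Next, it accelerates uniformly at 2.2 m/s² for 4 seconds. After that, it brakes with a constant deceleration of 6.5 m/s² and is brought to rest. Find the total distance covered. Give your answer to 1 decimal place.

Phase 1 (accelerating): v₀ = 0 m/s, a = 4.3 m/s².
v = v₀ + at → t = (11.5 − 0) / 4.3 = 2.67 s
v² = v₀² + 2aΔx → Δx = (11.5² − 0²)/(2·4.3) = 15.4 m

Phase 2 (decelerating): v₀ = 11.5 m/s, a = -6.3 m/s².
v = v₀ + at → t = (8 − 11.5) / -6.3 = 0.556 s
v² = v₀² + 2aΔx → Δx = (8² − 11.5²)/(2·-6.3) = 5.42 m

Phase 3 (accelerating): v₀ = 8.00 m/s, a = 2.2 m/s².
v = v₀ + at = 8.00 + (2.2)(4) = 16.8 m/s
Δx = v₀t + ½at² = 8.00·4 + 0.5·2.2·4² = 49.6 m

Phase 4 (decelerating): v₀ = 16.8 m/s, a = -6.5 m/s².
v = v₀ + at → t = (0 − 16.8) / -6.5 = 2.58 s
v² = v₀² + 2aΔx → Δx = (0² − 16.8²)/(2·-6.5) = 21.7 m
Total distance = 15.4 + 5.42 + 49.6 + 21.7 = 92.1 m

92.1 m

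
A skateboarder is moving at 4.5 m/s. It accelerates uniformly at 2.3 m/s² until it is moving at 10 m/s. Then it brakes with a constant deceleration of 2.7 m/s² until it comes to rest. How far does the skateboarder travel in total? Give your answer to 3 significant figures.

Phase 1 (accelerating): v₀ = 4.50 m/s, a = 2.3 m/s².
v = v₀ + at → t = (10 − 4.50) / 2.3 = 2.39 s
v² = v₀² + 2aΔx → Δx = (10² − 4.50²)/(2·2.3) = 17.3 m

Phase 2 (decelerating): v₀ = 10.0 m/s, a = -2.7 m/s².
v = v₀ + at → t = (0 − 10.0) / -2.7 = 3.70 s
v² = v₀² + 2aΔx → Δx = (0² − 10.0²)/(2·-2.7) = 18.5 m
Total distance = 17.3 + 18.5 = 35.9 m

35.9 m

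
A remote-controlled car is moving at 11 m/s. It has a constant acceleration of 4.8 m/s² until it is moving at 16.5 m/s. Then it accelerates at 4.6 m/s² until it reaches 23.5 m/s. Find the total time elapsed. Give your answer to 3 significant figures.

Phase 1 (accelerating): v₀ = 11.0 m/s, a = 4.8 m/s².
v = v₀ + at → t = (16.5 − 11.0) / 4.8 = 1.15 s
v² = v₀² + 2aΔx → Δx = (16.5² − 11.0²)/(2·4.8) = 15.8 m

Phase 2 (accelerating): v₀ = 16.5 m/s, a = 4.6 m/s².
v = v₀ + at → t = (23.5 − 16.5) / 4.6 = 1.52 s
v² = v₀² + 2aΔx → Δx = (23.5² − 16.5²)/(2·4.6) = 30.4 m
Total time = 1.15 + 1.52 = 2.67 s

2.67 s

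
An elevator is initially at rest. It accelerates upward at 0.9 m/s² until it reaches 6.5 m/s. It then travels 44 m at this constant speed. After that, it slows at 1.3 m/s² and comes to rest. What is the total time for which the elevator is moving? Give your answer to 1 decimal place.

19.0 s

Phase 1 (accelerating): v₀ = 0 m/s, a = 0.9 m/s².
v = v₀ + at → t = (6.5 − 0) / 0.9 = 7.22 s
v² = v₀² + 2aΔx → Δx = (6.5² − 0²)/(2·0.9) = 23.5 m

Phase 2 (constant speed): v₀ = 6.50 m/s, a = 0 m/s².
Constant speed: t = d/v = 44/6.50 = 6.77 s

Phase 3 (decelerating): v₀ = 6.50 m/s, a = -1.3 m/s².
v = v₀ + at → t = (0 − 6.50) / -1.3 = 5.00 s
v² = v₀² + 2aΔx → Δx = (0² − 6.50²)/(2·-1.3) = 16.2 m
Total time = 7.22 + 6.77 + 5.00 = 19.0 s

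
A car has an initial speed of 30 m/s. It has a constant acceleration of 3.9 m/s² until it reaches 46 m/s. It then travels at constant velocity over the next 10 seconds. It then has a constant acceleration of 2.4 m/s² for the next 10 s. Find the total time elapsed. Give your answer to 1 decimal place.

24.1 s

Phase 1 (accelerating): v₀ = 30.0 m/s, a = 3.9 m/s².
v = v₀ + at → t = (46 − 30.0) / 3.9 = 4.10 s
v² = v₀² + 2aΔx → Δx = (46² − 30.0²)/(2·3.9) = 156 m

Phase 2 (constant speed): v₀ = 46.0 m/s, a = 0 m/s².
v = v₀ + at = 46.0 + (0)(10) = 46.0 m/s
Δx = v₀t + ½at² = 46.0·10 + 0.5·0·10² = 460 m

Phase 3 (accelerating): v₀ = 46.0 m/s, a = 2.4 m/s².
v = v₀ + at = 46.0 + (2.4)(10) = 70.0 m/s
Δx = v₀t + ½at² = 46.0·10 + 0.5·2.4·10² = 580 m
Total time = 4.10 + 10.0 + 10.0 = 24.1 s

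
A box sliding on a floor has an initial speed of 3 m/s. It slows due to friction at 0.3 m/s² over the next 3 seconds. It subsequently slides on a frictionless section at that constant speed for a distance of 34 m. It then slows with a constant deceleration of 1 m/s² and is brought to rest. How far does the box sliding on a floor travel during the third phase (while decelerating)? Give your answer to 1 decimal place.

Phase 1 (decelerating): v₀ = 3.00 m/s, a = -0.3 m/s².
v = v₀ + at = 3.00 + (-0.3)(3) = 2.10 m/s
Δx = v₀t + ½at² = 3.00·3 + 0.5·-0.3·3² = 7.65 m

Phase 2 (constant speed): v₀ = 2.10 m/s, a = 0 m/s².
Constant speed: t = d/v = 34/2.10 = 16.2 s

Phase 3 (decelerating): v₀ = 2.10 m/s, a = -1 m/s².
v = v₀ + at → t = (0 − 2.10) / -1 = 2.10 s
v² = v₀² + 2aΔx → Δx = (0² − 2.10²)/(2·-1) = 2.21 m
Distance in phase 3 = 2.21 m

2.2 m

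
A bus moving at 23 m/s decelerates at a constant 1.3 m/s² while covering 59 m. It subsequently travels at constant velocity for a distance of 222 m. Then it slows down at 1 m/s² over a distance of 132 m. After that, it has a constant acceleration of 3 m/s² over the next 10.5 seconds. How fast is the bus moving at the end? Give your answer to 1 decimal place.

Phase 1 (decelerating): v₀ = 23.0 m/s, a = -1.3 m/s².
v² = v₀² + 2aΔx = 23.0² + 2·-1.3·59 = 376 → v = 19.4 m/s
t = (v − v₀)/a = (19.4 − 23.0)/-1.3 = 2.78 s

Phase 2 (constant speed): v₀ = 19.4 m/s, a = 0 m/s².
Constant speed: t = d/v = 222/19.4 = 11.5 s

Phase 3 (decelerating): v₀ = 19.4 m/s, a = -1 m/s².
v² = v₀² + 2aΔx = 19.4² + 2·-1·132 = 112 → v = 10.6 m/s
t = (v − v₀)/a = (10.6 − 19.4)/-1 = 8.82 s

Phase 4 (accelerating): v₀ = 10.6 m/s, a = 3 m/s².
v = v₀ + at = 10.6 + (3)(10.5) = 42.1 m/s
Δx = v₀t + ½at² = 10.6·10.5 + 0.5·3·10.5² = 276 m
Final speed = 42.1 m/s

42.1 m/s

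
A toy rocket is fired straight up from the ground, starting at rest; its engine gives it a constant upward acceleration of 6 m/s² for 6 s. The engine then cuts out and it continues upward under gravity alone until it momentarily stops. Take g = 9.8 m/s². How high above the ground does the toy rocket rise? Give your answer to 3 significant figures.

174 m

Phase 1 (powered ascent): v₀ = 0 m/s, a = 6 m/s².
v = v₀ + at = 0 + (6)(6) = 36.0 m/s
Δx = v₀t + ½at² = 0·6 + 0.5·6·6² = 108 m

Phase 2 (coasting upward): v₀ = 36.0 m/s, a = -9.8 m/s².
v = v₀ + at → t = (0 − 36.0) / -9.8 = 3.67 s
v² = v₀² + 2aΔx → Δx = (0² − 36.0²)/(2·-9.8) = 66.1 m
Maximum height = 108 + 66.1 = 174 m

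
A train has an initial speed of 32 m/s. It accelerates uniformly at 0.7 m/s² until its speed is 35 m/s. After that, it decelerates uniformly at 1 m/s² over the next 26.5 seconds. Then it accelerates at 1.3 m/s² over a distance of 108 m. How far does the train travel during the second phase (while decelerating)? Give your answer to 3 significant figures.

Phase 1 (accelerating): v₀ = 32.0 m/s, a = 0.7 m/s².
v = v₀ + at → t = (35 − 32.0) / 0.7 = 4.29 s
v² = v₀² + 2aΔx → Δx = (35² − 32.0²)/(2·0.7) = 144 m

Phase 2 (decelerating): v₀ = 35.0 m/s, a = -1 m/s².
v = v₀ + at = 35.0 + (-1)(26.5) = 8.50 m/s
Δx = v₀t + ½at² = 35.0·26.5 + 0.5·-1·26.5² = 576 m
Distance in phase 2 = 576 m

576 m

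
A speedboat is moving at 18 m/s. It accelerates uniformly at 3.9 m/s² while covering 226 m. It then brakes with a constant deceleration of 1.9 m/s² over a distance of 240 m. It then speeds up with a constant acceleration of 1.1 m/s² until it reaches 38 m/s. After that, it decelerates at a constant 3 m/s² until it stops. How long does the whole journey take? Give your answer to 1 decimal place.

Phase 1 (accelerating): v₀ = 18.0 m/s, a = 3.9 m/s².
v² = v₀² + 2aΔx = 18.0² + 2·3.9·226 = 2090 → v = 45.7 m/s
t = (v − v₀)/a = (45.7 − 18.0)/3.9 = 7.10 s

Phase 2 (decelerating): v₀ = 45.7 m/s, a = -1.9 m/s².
v² = v₀² + 2aΔx = 45.7² + 2·-1.9·240 = 1170 → v = 34.3 m/s
t = (v − v₀)/a = (34.3 − 45.7)/-1.9 = 6.00 s

Phase 3 (accelerating): v₀ = 34.3 m/s, a = 1.1 m/s².
v = v₀ + at → t = (38 − 34.3) / 1.1 = 3.39 s
v² = v₀² + 2aΔx → Δx = (38² − 34.3²)/(2·1.1) = 122 m

Phase 4 (decelerating): v₀ = 38.0 m/s, a = -3 m/s².
v = v₀ + at → t = (0 − 38.0) / -3 = 12.7 s
v² = v₀² + 2aΔx → Δx = (0² − 38.0²)/(2·-3) = 241 m
Total time = 7.10 + 6.00 + 3.39 + 12.7 = 29.2 s

29.2 s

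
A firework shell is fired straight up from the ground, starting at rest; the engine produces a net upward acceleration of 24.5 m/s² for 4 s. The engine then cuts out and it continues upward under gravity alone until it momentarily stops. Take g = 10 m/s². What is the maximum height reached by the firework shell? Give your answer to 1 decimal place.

Phase 1 (powered ascent): v₀ = 0 m/s, a = 24.5 m/s².
v = v₀ + at = 0 + (24.5)(4) = 98.0 m/s
Δx = v₀t + ½at² = 0·4 + 0.5·24.5·4² = 196 m

Phase 2 (coasting upward): v₀ = 98.0 m/s, a = -10 m/s².
v = v₀ + at → t = (0 − 98.0) / -10 = 9.80 s
v² = v₀² + 2aΔx → Δx = (0² − 98.0²)/(2·-10) = 480 m
Maximum height = 196 + 480 = 676 m

676.2 m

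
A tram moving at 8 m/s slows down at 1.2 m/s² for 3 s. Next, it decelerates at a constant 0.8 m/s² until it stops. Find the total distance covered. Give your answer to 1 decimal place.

30.7 m

Phase 1 (decelerating): v₀ = 8.00 m/s, a = -1.2 m/s².
v = v₀ + at = 8.00 + (-1.2)(3) = 4.40 m/s
Δx = v₀t + ½at² = 8.00·3 + 0.5·-1.2·3² = 18.6 m

Phase 2 (decelerating): v₀ = 4.40 m/s, a = -0.8 m/s².
v = v₀ + at → t = (0 − 4.40) / -0.8 = 5.50 s
v² = v₀² + 2aΔx → Δx = (0² − 4.40²)/(2·-0.8) = 12.1 m
Total distance = 18.6 + 12.1 = 30.7 m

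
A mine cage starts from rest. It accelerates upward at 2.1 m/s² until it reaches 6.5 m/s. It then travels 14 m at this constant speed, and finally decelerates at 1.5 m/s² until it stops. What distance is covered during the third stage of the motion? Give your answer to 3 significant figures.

14.1 m

Phase 1 (accelerating): v₀ = 0 m/s, a = 2.1 m/s².
v = v₀ + at → t = (6.5 − 0) / 2.1 = 3.10 s
v² = v₀² + 2aΔx → Δx = (6.5² − 0²)/(2·2.1) = 10.1 m

Phase 2 (constant speed): v₀ = 6.50 m/s, a = 0 m/s².
Constant speed: t = d/v = 14/6.50 = 2.15 s

Phase 3 (decelerating): v₀ = 6.50 m/s, a = -1.5 m/s².
v = v₀ + at → t = (0 − 6.50) / -1.5 = 4.33 s
v² = v₀² + 2aΔx → Δx = (0² − 6.50²)/(2·-1.5) = 14.1 m
Distance in phase 3 = 14.1 m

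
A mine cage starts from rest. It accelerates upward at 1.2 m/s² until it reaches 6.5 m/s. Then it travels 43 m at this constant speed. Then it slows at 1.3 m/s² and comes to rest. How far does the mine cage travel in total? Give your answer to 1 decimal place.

76.9 m

Phase 1 (accelerating): v₀ = 0 m/s, a = 1.2 m/s².
v = v₀ + at → t = (6.5 − 0) / 1.2 = 5.42 s
v² = v₀² + 2aΔx → Δx = (6.5² − 0²)/(2·1.2) = 17.6 m

Phase 2 (constant speed): v₀ = 6.50 m/s, a = 0 m/s².
Constant speed: t = d/v = 43/6.50 = 6.62 s

Phase 3 (decelerating): v₀ = 6.50 m/s, a = -1.3 m/s².
v = v₀ + at → t = (0 − 6.50) / -1.3 = 5.00 s
v² = v₀² + 2aΔx → Δx = (0² − 6.50²)/(2·-1.3) = 16.2 m
Total distance = 17.6 + 43.0 + 16.2 = 76.9 m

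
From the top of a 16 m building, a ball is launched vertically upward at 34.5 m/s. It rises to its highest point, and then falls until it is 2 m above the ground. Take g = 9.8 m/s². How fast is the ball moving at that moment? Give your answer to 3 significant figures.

Phase 1 (rising): v₀ = 34.5 m/s, a = -9.8 m/s².
v = v₀ + at → t = (0 − 34.5) / -9.8 = 3.52 s
v² = v₀² + 2aΔx → Δx = (0² − 34.5²)/(2·-9.8) = 60.7 m

Phase 2 (falling): v₀ = 0 m/s, a = -9.8 m/s².
Falls 74.7 m from rest: t = √(2·74.7/9.8) = 3.91 s; v = g·t = 38.3 m/s.
Final speed = 38.3 m/s

38.3 m/s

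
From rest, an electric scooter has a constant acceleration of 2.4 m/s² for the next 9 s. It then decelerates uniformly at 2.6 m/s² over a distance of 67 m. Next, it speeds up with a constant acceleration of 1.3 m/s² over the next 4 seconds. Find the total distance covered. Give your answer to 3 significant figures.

Phase 1 (accelerating): v₀ = 0 m/s, a = 2.4 m/s².
v = v₀ + at = 0 + (2.4)(9) = 21.6 m/s
Δx = v₀t + ½at² = 0·9 + 0.5·2.4·9² = 97.2 m

Phase 2 (decelerating): v₀ = 21.6 m/s, a = -2.6 m/s².
v² = v₀² + 2aΔx = 21.6² + 2·-2.6·67 = 118 → v = 10.9 m/s
t = (v − v₀)/a = (10.9 − 21.6)/-2.6 = 4.13 s

Phase 3 (accelerating): v₀ = 10.9 m/s, a = 1.3 m/s².
v = v₀ + at = 10.9 + (1.3)(4) = 16.1 m/s
Δx = v₀t + ½at² = 10.9·4 + 0.5·1.3·4² = 53.9 m
Total distance = 97.2 + 67.0 + 53.9 = 218 m

218 m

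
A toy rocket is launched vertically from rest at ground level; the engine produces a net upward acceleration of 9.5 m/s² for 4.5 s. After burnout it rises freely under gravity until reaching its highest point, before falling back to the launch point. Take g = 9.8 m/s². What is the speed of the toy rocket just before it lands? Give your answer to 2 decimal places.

60.93 m/s

Phase 1 (powered ascent): v₀ = 0 m/s, a = 9.5 m/s².
v = v₀ + at = 0 + (9.5)(4.5) = 42.8 m/s
Δx = v₀t + ½at² = 0·4.5 + 0.5·9.5·4.5² = 96.2 m

Phase 2 (coasting upward): v₀ = 42.8 m/s, a = -9.8 m/s².
v = v₀ + at → t = (0 − 42.8) / -9.8 = 4.36 s
v² = v₀² + 2aΔx → Δx = (0² − 42.8²)/(2·-9.8) = 93.2 m

Phase 3 (free fall): v₀ = 0 m/s, a = -9.8 m/s².
Falls 189 m from rest: t = √(2·189/9.8) = 6.22 s; v = g·t = 60.9 m/s.
Impact speed = 60.9 m/s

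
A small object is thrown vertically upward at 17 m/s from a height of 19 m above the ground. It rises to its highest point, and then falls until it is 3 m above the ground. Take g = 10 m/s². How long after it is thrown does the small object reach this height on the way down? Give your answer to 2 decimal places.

Phase 1 (rising): v₀ = 17.0 m/s, a = -10 m/s².
v = v₀ + at → t = (0 − 17.0) / -10 = 1.70 s
v² = v₀² + 2aΔx → Δx = (0² − 17.0²)/(2·-10) = 14.4 m

Phase 2 (falling): v₀ = 0 m/s, a = -10 m/s².
Falls 30.5 m from rest: t = √(2·30.5/10) = 2.47 s; v = g·t = 24.7 m/s.
Total time = 1.70 + 2.47 = 4.17 s

4.17 s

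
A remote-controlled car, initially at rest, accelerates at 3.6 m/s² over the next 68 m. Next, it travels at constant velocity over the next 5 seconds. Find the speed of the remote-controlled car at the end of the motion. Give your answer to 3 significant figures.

22.1 m/s

Phase 1 (accelerating): v₀ = 0 m/s, a = 3.6 m/s².
v² = v₀² + 2aΔx = 0² + 2·3.6·68 = 490 → v = 22.1 m/s
t = (v − v₀)/a = (22.1 − 0)/3.6 = 6.15 s

Phase 2 (constant speed): v₀ = 22.1 m/s, a = 0 m/s².
v = v₀ + at = 22.1 + (0)(5) = 22.1 m/s
Δx = v₀t + ½at² = 22.1·5 + 0.5·0·5² = 111 m
Final speed = 22.1 m/s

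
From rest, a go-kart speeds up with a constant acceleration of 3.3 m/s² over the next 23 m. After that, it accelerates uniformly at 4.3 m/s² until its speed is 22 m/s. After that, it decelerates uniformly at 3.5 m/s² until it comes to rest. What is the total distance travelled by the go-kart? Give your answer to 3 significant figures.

Phase 1 (accelerating): v₀ = 0 m/s, a = 3.3 m/s².
v² = v₀² + 2aΔx = 0² + 2·3.3·23 = 152 → v = 12.3 m/s
t = (v − v₀)/a = (12.3 − 0)/3.3 = 3.73 s

Phase 2 (accelerating): v₀ = 12.3 m/s, a = 4.3 m/s².
v = v₀ + at → t = (22 − 12.3) / 4.3 = 2.25 s
v² = v₀² + 2aΔx → Δx = (22² − 12.3²)/(2·4.3) = 38.6 m

Phase 3 (decelerating): v₀ = 22.0 m/s, a = -3.5 m/s².
v = v₀ + at → t = (0 − 22.0) / -3.5 = 6.29 s
v² = v₀² + 2aΔx → Δx = (0² − 22.0²)/(2·-3.5) = 69.1 m
Total distance = 23.0 + 38.6 + 69.1 = 131 m

131 m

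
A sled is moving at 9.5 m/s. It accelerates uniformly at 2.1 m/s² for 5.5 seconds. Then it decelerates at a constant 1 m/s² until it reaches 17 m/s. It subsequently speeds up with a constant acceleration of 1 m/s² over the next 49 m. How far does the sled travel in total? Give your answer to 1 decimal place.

Phase 1 (accelerating): v₀ = 9.50 m/s, a = 2.1 m/s².
v = v₀ + at = 9.50 + (2.1)(5.5) = 21.1 m/s
Δx = v₀t + ½at² = 9.50·5.5 + 0.5·2.1·5.5² = 84.0 m

Phase 2 (decelerating): v₀ = 21.1 m/s, a = -1 m/s².
v = v₀ + at → t = (17 − 21.1) / -1 = 4.05 s
v² = v₀² + 2aΔx → Δx = (17² − 21.1²)/(2·-1) = 77.1 m

Phase 3 (accelerating): v₀ = 17.0 m/s, a = 1 m/s².
v² = v₀² + 2aΔx = 17.0² + 2·1·49 = 387 → v = 19.7 m/s
t = (v − v₀)/a = (19.7 − 17.0)/1 = 2.67 s
Total distance = 84.0 + 77.1 + 49.0 = 210 m

210.1 m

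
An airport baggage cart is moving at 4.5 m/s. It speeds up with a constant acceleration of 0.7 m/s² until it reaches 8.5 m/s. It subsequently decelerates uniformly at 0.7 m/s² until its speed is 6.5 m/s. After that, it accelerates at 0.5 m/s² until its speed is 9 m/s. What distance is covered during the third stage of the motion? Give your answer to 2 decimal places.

38.75 m

Phase 1 (accelerating): v₀ = 4.50 m/s, a = 0.7 m/s².
v = v₀ + at → t = (8.5 − 4.50) / 0.7 = 5.71 s
v² = v₀² + 2aΔx → Δx = (8.5² − 4.50²)/(2·0.7) = 37.1 m

Phase 2 (decelerating): v₀ = 8.50 m/s, a = -0.7 m/s².
v = v₀ + at → t = (6.5 − 8.50) / -0.7 = 2.86 s
v² = v₀² + 2aΔx → Δx = (6.5² − 8.50²)/(2·-0.7) = 21.4 m

Phase 3 (accelerating): v₀ = 6.50 m/s, a = 0.5 m/s².
v = v₀ + at → t = (9 − 6.50) / 0.5 = 5.00 s
v² = v₀² + 2aΔx → Δx = (9² − 6.50²)/(2·0.5) = 38.8 m
Distance in phase 3 = 38.8 m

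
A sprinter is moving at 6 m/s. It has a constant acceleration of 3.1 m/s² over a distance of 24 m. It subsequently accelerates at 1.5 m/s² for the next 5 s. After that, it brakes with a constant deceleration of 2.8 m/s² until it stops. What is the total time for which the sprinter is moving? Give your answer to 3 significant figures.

Phase 1 (accelerating): v₀ = 6.00 m/s, a = 3.1 m/s².
v² = v₀² + 2aΔx = 6.00² + 2·3.1·24 = 185 → v = 13.6 m/s
t = (v − v₀)/a = (13.6 − 6.00)/3.1 = 2.45 s

Phase 2 (accelerating): v₀ = 13.6 m/s, a = 1.5 m/s².
v = v₀ + at = 13.6 + (1.5)(5) = 21.1 m/s
Δx = v₀t + ½at² = 13.6·5 + 0.5·1.5·5² = 86.7 m

Phase 3 (decelerating): v₀ = 21.1 m/s, a = -2.8 m/s².
v = v₀ + at → t = (0 − 21.1) / -2.8 = 7.53 s
v² = v₀² + 2aΔx → Δx = (0² − 21.1²)/(2·-2.8) = 79.5 m
Total time = 2.45 + 5.00 + 7.53 = 15.0 s

15.0 s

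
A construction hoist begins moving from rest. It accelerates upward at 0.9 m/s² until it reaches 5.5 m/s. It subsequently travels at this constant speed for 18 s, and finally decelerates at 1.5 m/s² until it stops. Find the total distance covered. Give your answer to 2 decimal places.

125.89 m

Phase 1 (accelerating): v₀ = 0 m/s, a = 0.9 m/s².
v = v₀ + at → t = (5.5 − 0) / 0.9 = 6.11 s
v² = v₀² + 2aΔx → Δx = (5.5² − 0²)/(2·0.9) = 16.8 m

Phase 2 (constant speed): v₀ = 5.50 m/s, a = 0 m/s².
v = v₀ + at = 5.50 + (0)(18) = 5.50 m/s
Δx = v₀t + ½at² = 5.50·18 + 0.5·0·18² = 99.0 m

Phase 3 (decelerating): v₀ = 5.50 m/s, a = -1.5 m/s².
v = v₀ + at → t = (0 − 5.50) / -1.5 = 3.67 s
v² = v₀² + 2aΔx → Δx = (0² − 5.50²)/(2·-1.5) = 10.1 m
Total distance = 16.8 + 99.0 + 10.1 = 126 m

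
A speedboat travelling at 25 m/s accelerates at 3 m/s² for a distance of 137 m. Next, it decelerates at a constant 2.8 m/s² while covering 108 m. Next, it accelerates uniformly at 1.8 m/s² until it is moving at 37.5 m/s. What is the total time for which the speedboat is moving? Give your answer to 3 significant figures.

Phase 1 (accelerating): v₀ = 25.0 m/s, a = 3 m/s².
v² = v₀² + 2aΔx = 25.0² + 2·3·137 = 1450 → v = 38.0 m/s
t = (v − v₀)/a = (38.0 − 25.0)/3 = 4.35 s

Phase 2 (decelerating): v₀ = 38.0 m/s, a = -2.8 m/s².
v² = v₀² + 2aΔx = 38.0² + 2·-2.8·108 = 842 → v = 29.0 m/s
t = (v − v₀)/a = (29.0 − 38.0)/-2.8 = 3.22 s

Phase 3 (accelerating): v₀ = 29.0 m/s, a = 1.8 m/s².
v = v₀ + at → t = (37.5 − 29.0) / 1.8 = 4.71 s
v² = v₀² + 2aΔx → Δx = (37.5² − 29.0²)/(2·1.8) = 157 m
Total time = 4.35 + 3.22 + 4.71 = 12.3 s

12.3 s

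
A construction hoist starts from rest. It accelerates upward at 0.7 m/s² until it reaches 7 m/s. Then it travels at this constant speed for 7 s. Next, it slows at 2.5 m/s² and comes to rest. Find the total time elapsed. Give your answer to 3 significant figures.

19.8 s

Phase 1 (accelerating): v₀ = 0 m/s, a = 0.7 m/s².
v = v₀ + at → t = (7 − 0) / 0.7 = 10.0 s
v² = v₀² + 2aΔx → Δx = (7² − 0²)/(2·0.7) = 35.0 m

Phase 2 (constant speed): v₀ = 7.00 m/s, a = 0 m/s².
v = v₀ + at = 7.00 + (0)(7) = 7.00 m/s
Δx = v₀t + ½at² = 7.00·7 + 0.5·0·7² = 49.0 m

Phase 3 (decelerating): v₀ = 7.00 m/s, a = -2.5 m/s².
v = v₀ + at → t = (0 − 7.00) / -2.5 = 2.80 s
v² = v₀² + 2aΔx → Δx = (0² − 7.00²)/(2·-2.5) = 9.80 m
Total time = 10.0 + 7.00 + 2.80 = 19.8 s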